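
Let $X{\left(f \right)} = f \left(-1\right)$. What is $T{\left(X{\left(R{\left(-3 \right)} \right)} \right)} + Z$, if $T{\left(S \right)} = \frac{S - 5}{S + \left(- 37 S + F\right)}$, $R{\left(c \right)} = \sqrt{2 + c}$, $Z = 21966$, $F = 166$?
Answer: $\frac{316881083}{14426} + \frac{7 i}{14426} \approx 21966.0 + 0.00048523 i$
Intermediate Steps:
$X{\left(f \right)} = - f$
$T{\left(S \right)} = \frac{-5 + S}{166 - 36 S}$ ($T{\left(S \right)} = \frac{S - 5}{S - \left(-166 + 37 S\right)} = \frac{-5 + S}{S - \left(-166 + 37 S\right)} = \frac{-5 + S}{166 - 36 S}$)
$T{\left(X{\left(R{\left(-3 \right)} \right)} \right)} + Z = \frac{5 - - \sqrt{2 - 3}}{2 \left(-83 + 18 \left(- \sqrt{2 - 3}\right)\right)} + 21966 = \frac{5 - - \sqrt{-1}}{2 \left(-83 + 18 \left(- \sqrt{-1}\right)\right)} + 21966 = \frac{5 - - i}{2 \left(-83 + 18 \left(- i\right)\right)} + 21966 = \frac{5 + i}{2 \left(-83 - 18 i\right)} + 21966 = \frac{\frac{-83 + 18 i}{7213} \left(5 + i\right)}{2} + 21966 = \frac{\left(-83 + 18 i\right) \left(5 + i\right)}{14426} + 21966 = 21966 + \frac{\left(-83 + 18 i\right) \left(5 + i\right)}{14426}$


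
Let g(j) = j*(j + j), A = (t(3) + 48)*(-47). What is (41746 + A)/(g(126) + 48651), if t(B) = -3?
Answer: 39631/80403 ≈ 0.49290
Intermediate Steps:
A = -2115 (A = (-3 + 48)*(-47) = 45*(-47) = -2115)
g(j) = 2*j² (g(j) = j*(2*j) = 2*j²)
(41746 + A)/(g(126) + 48651) = (41746 - 2115)/(2*126² + 48651) = 39631/(2*15876 + 48651) = 39631/(31752 + 48651) = 39631/80403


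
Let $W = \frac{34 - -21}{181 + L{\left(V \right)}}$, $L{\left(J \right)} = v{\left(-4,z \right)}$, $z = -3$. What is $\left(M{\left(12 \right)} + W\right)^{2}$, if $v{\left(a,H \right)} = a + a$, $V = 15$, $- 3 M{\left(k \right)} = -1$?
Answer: $\frac{114244}{269361} \approx 0.42413$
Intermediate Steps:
$M{\left(k \right)} = \frac{1}{3}$ ($M{\left(k \right)} = \left(- \frac{1}{3}\right) \left(-1\right) = \frac{1}{3}$)
$v{\left(a,H \right)} = 2 a$
$L{\left(J \right)} = -8$ ($L{\left(J \right)} = 2 \left(-4\right) = -8$)
$W = \frac{55}{173}$ ($W = \frac{34 - -21}{181 - 8} = \frac{34 + 21}{173} = 55 \cdot \frac{1}{173} = \frac{55}{173} \approx 0.31792$)
$\left(M{\left(12 \right)} + W\right)^{2} = \left(\frac{1}{3} + \frac{55}{173}\right)^{2} = \left(\frac{338}{519}\right)^{2} = \frac{114244}{269361}$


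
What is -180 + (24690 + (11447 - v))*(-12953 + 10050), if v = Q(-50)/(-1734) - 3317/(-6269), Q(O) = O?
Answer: -570178108065401/5435223 ≈ -1.0490e+8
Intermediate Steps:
v = 3032564/5435223 (v = -50/(-1734) - 3317/(-6269) = -50*(-1/1734) - 3317*(-1/6269) = 25/867 + 3317/6269 = 3032564/5435223 ≈ 0.55795)
-180 + (24690 + (11447 - v))*(-12953 + 10050) = -180 + (24690 + (11447 - 1*3032564/5435223))*(-12953 + 10050) = -180 + (24690 + (11447 - 3032564/5435223))*(-2903) = -180 + (24690 + 62213965117/5435223)*(-2903) = -180 + (196409620987/5435223)*(-2903) = -180 - 570177129725261/5435223 = -570178108065401/5435223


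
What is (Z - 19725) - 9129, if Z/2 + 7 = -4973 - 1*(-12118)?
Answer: -14578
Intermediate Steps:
Z = 14276 (Z = -14 + 2*(-4973 - 1*(-12118)) = -14 + 2*(-4973 + 12118) = -14 + 2*7145 = -14 + 14290 = 14276)
(Z - 19725) - 9129 = (14276 - 19725) - 9129 = -5449 - 9129 = -14578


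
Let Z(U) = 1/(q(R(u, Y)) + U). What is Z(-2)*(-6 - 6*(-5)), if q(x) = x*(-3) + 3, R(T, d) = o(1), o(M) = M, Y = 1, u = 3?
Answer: -12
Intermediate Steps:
R(T, d) = 1
q(x) = 3 - 3*x (q(x) = -3*x + 3 = 3 - 3*x)
Z(U) = 1/U (Z(U) = 1/((3 - 3*1) + U) = 1/((3 - 3) + U) = 1/(0 + U) = 1/U)
Z(-2)*(-6 - 6*(-5)) = (-6 - 6*(-5))/(-2) = -(-6 + 30)/2 = -½*24 = -12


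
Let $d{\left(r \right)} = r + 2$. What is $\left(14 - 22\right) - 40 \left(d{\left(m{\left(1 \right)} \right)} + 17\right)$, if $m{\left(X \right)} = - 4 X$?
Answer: $-608$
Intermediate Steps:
$d{\left(r \right)} = 2 + r$
$\left(14 - 22\right) - 40 \left(d{\left(m{\left(1 \right)} \right)} + 17\right) = \left(14 - 22\right) - 40 \left(\left(2 - 4\right) + 17\right) = -8 - 40 \left(\left(2 - 4\right) + 17\right) = -8 - 40 \left(-2 + 17\right) = -8 - 600 = -608$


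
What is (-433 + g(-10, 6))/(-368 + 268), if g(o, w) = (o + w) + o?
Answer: 447/100 ≈ 4.4700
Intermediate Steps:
g(o, w) = w + 2*o
(-433 + g(-10, 6))/(-368 + 268) = (-433 + (6 + 2*(-10)))/(-368 + 268) = (-433 + (6 - 20))/(-100) = (-433 - 14)*(-1/100) = -447*(-1/100) = 447/100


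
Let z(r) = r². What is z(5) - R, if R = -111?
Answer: 136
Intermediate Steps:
z(5) - R = 5² - 1*(-111) = 25 + 111 = 136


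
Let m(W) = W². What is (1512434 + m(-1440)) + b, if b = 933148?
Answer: 4519182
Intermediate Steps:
(1512434 + m(-1440)) + b = (1512434 + (-1440)²) + 933148 = (1512434 + 2073600) + 933148 = 3586034 + 933148 = 4519182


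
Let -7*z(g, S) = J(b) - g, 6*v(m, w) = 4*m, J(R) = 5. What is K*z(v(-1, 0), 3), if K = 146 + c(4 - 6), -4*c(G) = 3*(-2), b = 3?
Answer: -5015/42 ≈ -119.40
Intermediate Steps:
c(G) = 3/2 (c(G) = -3*(-2)/4 = -¼*(-6) = 3/2)
v(m, w) = 2*m/3 (v(m, w) = (4*m)/6 = 2*m/3)
z(g, S) = -5/7 + g/7 (z(g, S) = -(5 - g)/7 = -5/7 + g/7)
K = 295/2 (K = 146 + 3/2 = 295/2 ≈ 147.50)
K*z(v(-1, 0), 3) = 295*(-5/7 + ((⅔)*(-1))/7)/2 = 295*(-5/7 + (⅐)*(-⅔))/2 = 295*(-5/7 - 2/21)/2 = (295/2)*(-17/21) = -5015/42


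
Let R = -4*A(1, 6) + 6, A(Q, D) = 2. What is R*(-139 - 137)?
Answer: 552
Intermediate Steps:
R = -2 (R = -4*2 + 6 = -8 + 6 = -2)
R*(-139 - 137) = -2*(-139 - 137) = -2*(-276) = 552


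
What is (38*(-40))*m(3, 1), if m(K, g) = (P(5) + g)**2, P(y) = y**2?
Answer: -1027520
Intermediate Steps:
m(K, g) = (25 + g)**2 (m(K, g) = (5**2 + g)**2 = (25 + g)**2)
(38*(-40))*m(3, 1) = (38*(-40))*(25 + 1)**2 = -1520*26**2 = -1520*676 = -1027520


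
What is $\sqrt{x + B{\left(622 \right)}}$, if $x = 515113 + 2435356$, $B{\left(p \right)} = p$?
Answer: $3 \sqrt{327899} \approx 1717.9$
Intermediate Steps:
$x = 2950469$
$\sqrt{x + B{\left(622 \right)}} = \sqrt{2950469 + 622} = \sqrt{2951091} = 3 \sqrt{327899}$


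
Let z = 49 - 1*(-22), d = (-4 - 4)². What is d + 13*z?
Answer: 987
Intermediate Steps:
d = 64 (d = (-8)² = 64)
z = 71 (z = 49 + 22 = 71)
d + 13*z = 64 + 13*71 = 64 + 923 = 987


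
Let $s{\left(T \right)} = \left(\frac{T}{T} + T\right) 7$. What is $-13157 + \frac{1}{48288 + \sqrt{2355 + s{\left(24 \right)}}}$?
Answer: $- \frac{15339275347355}{1165864207} - \frac{\sqrt{2530}}{2331728414} \approx -13157.0$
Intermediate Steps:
$s{\left(T \right)} = 7 + 7 T$ ($s{\left(T \right)} = \left(1 + T\right) 7 = 7 + 7 T$)
$-13157 + \frac{1}{48288 + \sqrt{2355 + s{\left(24 \right)}}} = -13157 + \frac{1}{48288 + \sqrt{2355 + \left(7 + 7 \cdot 24\right)}} = -13157 + \frac{1}{48288 + \sqrt{2355 + \left(7 + 168\right)}} = -13157 + \frac{1}{48288 + \sqrt{2355 + 175}} = -13157 + \frac{1}{48288 + \sqrt{2530}}$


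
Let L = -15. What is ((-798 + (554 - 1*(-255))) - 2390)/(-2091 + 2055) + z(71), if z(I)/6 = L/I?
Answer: 55223/852 ≈ 64.816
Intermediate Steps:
z(I) = -90/I (z(I) = 6*(-15/I) = -90/I)
((-798 + (554 - 1*(-255))) - 2390)/(-2091 + 2055) + z(71) = ((-798 + (554 - 1*(-255))) - 2390)/(-2091 + 2055) - 90/71 = ((-798 + (554 + 255)) - 2390)/(-36) - 90*1/71 = ((-798 + 809) - 2390)*(-1/36) - 90/71 = (11 - 2390)*(-1/36) - 90/71 = -2379*(-1/36) - 90/71 = 793/12 - 90/71 = 55223/852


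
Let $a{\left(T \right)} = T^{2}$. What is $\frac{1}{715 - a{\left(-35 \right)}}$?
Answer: $- \frac{1}{510} \approx -0.0019608$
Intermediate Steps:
$\frac{1}{715 - a{\left(-35 \right)}} = \frac{1}{715 - \left(-35\right)^{2}} = \frac{1}{715 - 1225} = \frac{1}{-510} = - \frac{1}{510}$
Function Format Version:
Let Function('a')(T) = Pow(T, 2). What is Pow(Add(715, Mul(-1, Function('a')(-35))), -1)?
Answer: Rational(-1, 510) ≈ -0.0019608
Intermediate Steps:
Pow(Add(715, Mul(-1, Function('a')(-35))), -1) = Pow(Add(715, Mul(-1, Pow(-35, 2))), -1) = Pow(Add(715, Mul(-1, 1225)), -1) = Pow(Add(715, -1225), -1) = Pow(-510, -1) = Rational(-1, 510)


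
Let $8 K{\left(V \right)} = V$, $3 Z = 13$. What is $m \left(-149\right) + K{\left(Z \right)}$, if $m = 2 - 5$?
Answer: $\frac{10741}{24} \approx 447.54$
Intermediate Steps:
$Z = \frac{13}{3}$ ($Z = \frac{1}{3} \cdot 13 = \frac{13}{3} \approx 4.3333$)
$K{\left(V \right)} = \frac{V}{8}$
$m = -3$ ($m = 2 - 5 = -3$)
$m \left(-149\right) + K{\left(Z \right)} = \left(-3\right) \left(-149\right) + \frac{1}{8} \cdot \frac{13}{3} = 447 + \frac{13}{24} = \frac{10741}{24}$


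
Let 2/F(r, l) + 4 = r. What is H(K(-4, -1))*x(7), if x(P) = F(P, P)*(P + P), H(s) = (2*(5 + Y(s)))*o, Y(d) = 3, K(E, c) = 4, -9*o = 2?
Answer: -896/27 ≈ -33.185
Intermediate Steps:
o = -2/9 (o = -⅑*2 = -2/9 ≈ -0.22222)
F(r, l) = 2/(-4 + r)
H(s) = -32/9 (H(s) = (2*(5 + 3))*(-2/9) = (2*8)*(-2/9) = 16*(-2/9) = -32/9)
x(P) = 4*P/(-4 + P) (x(P) = (2/(-4 + P))*(P + P) = (2/(-4 + P))*(2*P) = 4*P/(-4 + P))
H(K(-4, -1))*x(7) = -128*7/(9*(-4 + 7)) = -128*7/(9*3) = -32/9*28/3 = -896/27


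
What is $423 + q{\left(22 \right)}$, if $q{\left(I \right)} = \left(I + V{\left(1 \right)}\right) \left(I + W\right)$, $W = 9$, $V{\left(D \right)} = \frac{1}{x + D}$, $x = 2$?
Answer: $\frac{3346}{3} \approx 1115.3$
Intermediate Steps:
$V{\left(D \right)} = \frac{1}{2 + D}$
$q{\left(I \right)} = \left(9 + I\right) \left(\frac{1}{3} + I\right)$ ($q{\left(I \right)} = \left(I + \frac{1}{2 + 1}\right) \left(I + 9\right) = \left(I + \frac{1}{3}\right) \left(9 + I\right) = \left(\frac{1}{3} + I\right) \left(9 + I\right) = \left(9 + I\right) \left(\frac{1}{3} + I\right)$)
$423 + q{\left(22 \right)} = 423 + \left(3 + 22^{2} + \frac{28}{3} \cdot 22\right) = 423 + \left(3 + 484 + \frac{616}{3}\right) = 423 + \frac{2077}{3} = \frac{3346}{3}$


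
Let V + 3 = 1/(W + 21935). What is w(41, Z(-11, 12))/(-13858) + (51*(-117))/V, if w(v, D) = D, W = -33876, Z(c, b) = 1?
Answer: 493704722851/248224496 ≈ 1988.9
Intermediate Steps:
V = -35824/11941 (V = -3 + 1/(-33876 + 21935) = -3 + 1/(-11941) = -3 - 1/11941 = -35824/11941 ≈ -3.0001)
w(41, Z(-11, 12))/(-13858) + (51*(-117))/V = 1/(-13858) + (51*(-117))/(-35824/11941) = 1*(-1/13858) - 5967*(-11941/35824) = -1/13858 + 71251947/35824 = 493704722851/248224496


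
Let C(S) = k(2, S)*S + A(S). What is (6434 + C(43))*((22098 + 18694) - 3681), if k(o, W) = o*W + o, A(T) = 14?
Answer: 379719752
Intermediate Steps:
k(o, W) = o + W*o (k(o, W) = W*o + o = o + W*o)
C(S) = 14 + S*(2 + 2*S) (C(S) = (2*(1 + S))*S + 14 = (2 + 2*S)*S + 14 = S*(2 + 2*S) + 14 = 14 + S*(2 + 2*S))
(6434 + C(43))*((22098 + 18694) - 3681) = (6434 + (14 + 2*43*(1 + 43)))*((22098 + 18694) - 3681) = (6434 + (14 + 2*43*44))*(40792 - 3681) = (6434 + (14 + 3784))*37111 = (6434 + 3798)*37111 = 10232*37111 = 379719752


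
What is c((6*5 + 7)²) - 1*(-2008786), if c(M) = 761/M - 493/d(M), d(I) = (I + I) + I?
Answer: 8250085892/4107 ≈ 2.0088e+6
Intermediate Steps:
d(I) = 3*I (d(I) = 2*I + I = 3*I)
c(M) = 1790/(3*M) (c(M) = 761/M - 493*1/(3*M) = 761/M - 493/(3*M) = 1790/(3*M))
c((6*5 + 7)²) - 1*(-2008786) = 1790/(3*((6*5 + 7)²)) - 1*(-2008786) = 1790/(3*((30 + 7)²)) + 2008786 = 1790/(3*(37²)) + 2008786 = (1790/3)/1369 + 2008786 = (1790/3)*(1/1369) + 2008786 = 1790/4107 + 2008786 = 8250085892/4107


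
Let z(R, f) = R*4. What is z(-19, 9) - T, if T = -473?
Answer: 397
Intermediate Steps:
z(R, f) = 4*R
z(-19, 9) - T = 4*(-19) - 1*(-473) = -76 + 473 = 397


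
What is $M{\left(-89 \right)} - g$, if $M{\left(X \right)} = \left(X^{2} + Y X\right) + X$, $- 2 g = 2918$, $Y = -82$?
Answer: $16589$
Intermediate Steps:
$g = -1459$ ($g = \left(- \frac{1}{2}\right) 2918 = -1459$)
$M{\left(X \right)} = X^{2} - 81 X$ ($M{\left(X \right)} = \left(X^{2} - 82 X\right) + X = X^{2} - 81 X$)
$M{\left(-89 \right)} - g = - 89 \left(-81 - 89\right) - -1459 = \left(-89\right) \left(-170\right) + 1459 = 15130 + 1459 = 16589$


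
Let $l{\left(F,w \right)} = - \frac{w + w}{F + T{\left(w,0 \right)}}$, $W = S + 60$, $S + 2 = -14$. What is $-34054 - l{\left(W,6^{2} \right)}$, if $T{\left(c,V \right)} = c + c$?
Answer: $- \frac{987548}{29} \approx -34053.0$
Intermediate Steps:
$S = -16$ ($S = -2 - 14 = -16$)
$W = 44$ ($W = -16 + 60 = 44$)
$T{\left(c,V \right)} = 2 c$
$l{\left(F,w \right)} = - \frac{2 w}{F + 2 w}$ ($l{\left(F,w \right)} = - \frac{w + w}{F + 2 w} = - \frac{2 w}{F + 2 w}$)
$-34054 - l{\left(W,6^{2} \right)} = -34054 - - \frac{2 \cdot 6^{2}}{44 + 2 \cdot 6^{2}} = -34054 - \left(-2\right) 36 \frac{1}{44 + 2 \cdot 36} = -34054 - \left(-2\right) 36 \frac{1}{44 + 72} = -34054 - \left(-2\right) 36 \cdot \frac{1}{116} = -34054 - - \frac{18}{29} = -34054 + \frac{18}{29} = - \frac{987548}{29}$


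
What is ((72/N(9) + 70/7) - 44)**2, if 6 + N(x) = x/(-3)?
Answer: 1764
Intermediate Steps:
N(x) = -6 - x/3 (N(x) = -6 + x/(-3) = -6 + x*(-1/3) = -6 - x/3)
((72/N(9) + 70/7) - 44)**2 = ((72/(-6 - 1/3*9) + 70/7) - 44)**2 = ((72/(-6 - 3) + 70*(1/7)) - 44)**2 = ((72/(-9) + 10) - 44)**2 = ((72*(-1/9) + 10) - 44)**2 = ((-8 + 10) - 44)**2 = (2 - 44)**2 = (-42)**2 = 1764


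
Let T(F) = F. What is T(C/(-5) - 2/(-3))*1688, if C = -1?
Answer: 21944/15 ≈ 1462.9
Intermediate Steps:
T(C/(-5) - 2/(-3))*1688 = (-1/(-5) - 2/(-3))*1688 = (-1*(-⅕) - 2*(-⅓))*1688 = (⅕ + ⅔)*1688 = (13/15)*1688 = 21944/15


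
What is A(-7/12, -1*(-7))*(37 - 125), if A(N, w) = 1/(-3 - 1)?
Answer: 22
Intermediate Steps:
A(N, w) = -¼ (A(N, w) = 1/(-4) = -¼)
A(-7/12, -1*(-7))*(37 - 125) = -(37 - 125)/4 = -¼*(-88) = 22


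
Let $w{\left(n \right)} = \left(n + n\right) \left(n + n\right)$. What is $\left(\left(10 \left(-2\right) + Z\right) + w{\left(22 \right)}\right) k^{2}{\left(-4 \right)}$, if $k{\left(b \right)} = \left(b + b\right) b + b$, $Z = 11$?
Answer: $1510768$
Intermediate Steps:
$w{\left(n \right)} = 4 n^{2}$ ($w{\left(n \right)} = 2 n 2 n = 4 n^{2}$)
$k{\left(b \right)} = b + 2 b^{2}$ ($k{\left(b \right)} = 2 b b + b = 2 b^{2} + b = b + 2 b^{2}$)
$\left(\left(10 \left(-2\right) + Z\right) + w{\left(22 \right)}\right) k^{2}{\left(-4 \right)} = \left(\left(10 \left(-2\right) + 11\right) + 4 \cdot 22^{2}\right) \left(- 4 \left(1 + 2 \left(-4\right)\right)\right)^{2} = \left(\left(-20 + 11\right) + 4 \cdot 484\right) \left(- 4 \left(1 - 8\right)\right)^{2} = \left(-9 + 1936\right) \left(\left(-4\right) \left(-7\right)\right)^{2} = 1927 \cdot 28^{2} = 1927 \cdot 784 = 1510768$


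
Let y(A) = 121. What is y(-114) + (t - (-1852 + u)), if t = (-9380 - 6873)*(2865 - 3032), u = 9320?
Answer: 2706904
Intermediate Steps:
t = 2714251 (t = -16253*(-167) = 2714251)
y(-114) + (t - (-1852 + u)) = 121 + (2714251 - (-1852 + 9320)) = 121 + (2714251 - 1*7468) = 121 + (2714251 - 7468) = 121 + 2706783 = 2706904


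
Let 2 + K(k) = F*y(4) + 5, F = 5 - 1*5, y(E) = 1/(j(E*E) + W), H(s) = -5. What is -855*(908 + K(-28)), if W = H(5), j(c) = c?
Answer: -778905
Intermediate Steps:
W = -5
y(E) = 1/(-5 + E²) (y(E) = 1/(E*E - 5) = 1/(E² - 5) = 1/(-5 + E²))
F = 0 (F = 5 - 5 = 0)
K(k) = 3 (K(k) = -2 + (0/(-5 + 4²) + 5) = -2 + (0/(-5 + 16) + 5) = -2 + (0/11 + 5) = -2 + (0*(1/11) + 5) = -2 + (0 + 5) = -2 + 5 = 3)
-855*(908 + K(-28)) = -855*(908 + 3) = -855*911 = -778905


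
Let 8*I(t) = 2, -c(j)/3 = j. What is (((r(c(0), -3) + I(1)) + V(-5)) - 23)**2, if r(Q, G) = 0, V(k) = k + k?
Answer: 17161/16 ≈ 1072.6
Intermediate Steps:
c(j) = -3*j
V(k) = 2*k
I(t) = 1/4 (I(t) = (1/8)*2 = 1/4)
(((r(c(0), -3) + I(1)) + V(-5)) - 23)**2 = (((0 + 1/4) + 2*(-5)) - 23)**2 = ((1/4 - 10) - 23)**2 = (-39/4 - 23)**2 = (-131/4)**2 = 17161/16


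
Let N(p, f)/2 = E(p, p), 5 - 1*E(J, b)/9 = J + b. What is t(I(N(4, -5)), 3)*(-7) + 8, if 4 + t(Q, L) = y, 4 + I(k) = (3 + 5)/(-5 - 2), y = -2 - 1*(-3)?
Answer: 29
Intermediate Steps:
E(J, b) = 45 - 9*J - 9*b (E(J, b) = 45 - 9*(J + b) = 45 + (-9*J - 9*b) = 45 - 9*J - 9*b)
N(p, f) = 90 - 36*p (N(p, f) = 2*(45 - 9*p - 9*p) = 2*(45 - 18*p) = 90 - 36*p)
y = 1 (y = -2 + 3 = 1)
I(k) = -36/7 (I(k) = -4 + (3 + 5)/(-5 - 2) = -4 + 8/(-7) = -4 + 8*(-1/7) = -4 - 8/7 = -36/7)
t(Q, L) = -3 (t(Q, L) = -4 + 1 = -3)
t(I(N(4, -5)), 3)*(-7) + 8 = -3*(-7) + 8 = 21 + 8 = 29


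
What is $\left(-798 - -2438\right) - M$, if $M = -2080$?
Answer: $3720$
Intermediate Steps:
$\left(-798 - -2438\right) - M = \left(-798 - -2438\right) - -2080 = \left(-798 + 2438\right) + 2080 = 1640 + 2080 = 3720$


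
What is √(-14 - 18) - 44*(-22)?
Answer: 968 + 4*I*√2 ≈ 968.0 + 5.6569*I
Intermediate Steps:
√(-14 - 18) - 44*(-22) = √(-32) + 968 = 4*I*√2 + 968 = 968 + 4*I*√2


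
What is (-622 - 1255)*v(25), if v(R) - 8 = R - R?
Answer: -15016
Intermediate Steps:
v(R) = 8 (v(R) = 8 + (R - R) = 8 + 0 = 8)
(-622 - 1255)*v(25) = (-622 - 1255)*8 = -1877*8 = -15016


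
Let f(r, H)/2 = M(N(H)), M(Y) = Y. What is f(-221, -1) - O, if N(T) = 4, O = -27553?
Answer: 27561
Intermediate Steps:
f(r, H) = 8 (f(r, H) = 2*4 = 8)
f(-221, -1) - O = 8 - 1*(-27553) = 8 + 27553 = 27561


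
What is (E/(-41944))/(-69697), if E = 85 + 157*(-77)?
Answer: -3001/730842742 ≈ -4.1062e-6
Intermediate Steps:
E = -12004 (E = 85 - 12089 = -12004)
(E/(-41944))/(-69697) = -12004/(-41944)/(-69697) = -12004*(-1/41944)*(-1/69697) = (3001/10486)*(-1/69697) = -3001/730842742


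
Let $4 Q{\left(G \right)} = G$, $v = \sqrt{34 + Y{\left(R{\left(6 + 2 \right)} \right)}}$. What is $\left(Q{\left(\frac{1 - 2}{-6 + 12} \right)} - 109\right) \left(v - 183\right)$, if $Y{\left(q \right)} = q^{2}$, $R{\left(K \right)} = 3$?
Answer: $\frac{159637}{8} - \frac{2617 \sqrt{43}}{24} \approx 19240.0$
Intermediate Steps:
$v = \sqrt{43}$ ($v = \sqrt{34 + 3^{2}} = \sqrt{34 + 9} = \sqrt{43} \approx 6.5574$)
$Q{\left(G \right)} = \frac{G}{4}$
$\left(Q{\left(\frac{1 - 2}{-6 + 12} \right)} - 109\right) \left(v - 183\right) = \left(\frac{\left(1 - 2\right) \frac{1}{-6 + 12}}{4} - 109\right) \left(\sqrt{43} - 183\right) = \left(\frac{\left(-1\right) \frac{1}{6}}{4} - 109\right) \left(-183 + \sqrt{43}\right) = \left(\frac{1}{4} \left(- \frac{1}{6}\right) - 109\right) \left(-183 + \sqrt{43}\right) = \left(- \frac{1}{24} - 109\right) \left(-183 + \sqrt{43}\right) = - \frac{2617 \left(-183 + \sqrt{43}\right)}{24} = \frac{159637}{8} - \frac{2617 \sqrt{43}}{24}$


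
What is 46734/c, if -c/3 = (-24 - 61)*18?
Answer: 7789/765 ≈ 10.182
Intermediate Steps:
c = 4590 (c = -3*(-24 - 61)*18 = -(-255)*18 = -3*(-1530) = 4590)
46734/c = 46734/4590 = 46734*(1/4590) = 7789/765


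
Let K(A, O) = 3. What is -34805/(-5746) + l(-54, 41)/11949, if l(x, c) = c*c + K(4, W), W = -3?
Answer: 425561209/68658954 ≈ 6.1982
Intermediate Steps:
l(x, c) = 3 + c² (l(x, c) = c*c + 3 = c² + 3 = 3 + c²)
-34805/(-5746) + l(-54, 41)/11949 = -34805/(-5746) + (3 + 41²)/11949 = -34805*(-1/5746) + (3 + 1681)*(1/11949) = 34805/5746 + 1684*(1/11949) = 34805/5746 + 1684/11949 = 425561209/68658954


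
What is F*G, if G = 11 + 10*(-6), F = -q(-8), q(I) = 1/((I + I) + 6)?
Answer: -49/10 ≈ -4.9000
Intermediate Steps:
q(I) = 1/(6 + 2*I) (q(I) = 1/(2*I + 6) = 1/(6 + 2*I))
F = ⅒ (F = -1/(2*(3 - 8)) = -1/(2*(-5)) = -(-1)/(2*5) = -1*(-⅒) = ⅒ ≈ 0.10000)
G = -49 (G = 11 - 60 = -49)
F*G = (⅒)*(-49) = -49/10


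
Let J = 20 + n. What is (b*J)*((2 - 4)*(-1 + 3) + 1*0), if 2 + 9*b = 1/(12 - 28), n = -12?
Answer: 22/3 ≈ 7.3333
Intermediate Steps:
J = 8 (J = 20 - 12 = 8)
b = -11/48 (b = -2/9 + 1/(9*(12 - 28)) = -2/9 + (⅑)/(-16) = -2/9 + (⅑)*(-1/16) = -2/9 - 1/144 = -11/48 ≈ -0.22917)
(b*J)*((2 - 4)*(-1 + 3) + 1*0) = (-11/48*8)*((2 - 4)*(-1 + 3) + 1*0) = -11*(-2*2 + 0)/6 = -11*(-4 + 0)/6 = -11/6*(-4) = 22/3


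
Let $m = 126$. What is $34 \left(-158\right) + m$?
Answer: $-5246$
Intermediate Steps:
$34 \left(-158\right) + m = 34 \left(-158\right) + 126 = -5372 + 126 = -5246$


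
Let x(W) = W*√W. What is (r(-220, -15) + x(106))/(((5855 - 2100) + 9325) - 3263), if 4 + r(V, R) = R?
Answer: -19/9817 + 106*√106/9817 ≈ 0.10923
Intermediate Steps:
x(W) = W^(3/2)
r(V, R) = -4 + R
(r(-220, -15) + x(106))/(((5855 - 2100) + 9325) - 3263) = ((-4 - 15) + 106^(3/2))/(((5855 - 2100) + 9325) - 3263) = (-19 + 106*√106)/((3755 + 9325) - 3263) = (-19 + 106*√106)/(13080 - 3263) = (-19 + 106*√106)/9817 = (-19 + 106*√106)*(1/9817) = -19/9817 + 106*√106/9817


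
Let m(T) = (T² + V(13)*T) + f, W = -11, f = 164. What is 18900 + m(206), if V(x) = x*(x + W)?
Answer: 66856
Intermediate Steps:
V(x) = x*(-11 + x) (V(x) = x*(x - 11) = x*(-11 + x))
m(T) = 164 + T² + 26*T (m(T) = (T² + (13*(-11 + 13))*T) + 164 = (T² + (13*2)*T) + 164 = (T² + 26*T) + 164 = 164 + T² + 26*T)
18900 + m(206) = 18900 + (164 + 206² + 26*206) = 18900 + (164 + 42436 + 5356) = 18900 + 47956 = 66856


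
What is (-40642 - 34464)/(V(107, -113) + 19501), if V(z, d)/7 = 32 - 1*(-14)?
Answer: -75106/19823 ≈ -3.7888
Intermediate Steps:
V(z, d) = 322 (V(z, d) = 7*(32 - 1*(-14)) = 7*(32 + 14) = 7*46 = 322)
(-40642 - 34464)/(V(107, -113) + 19501) = (-40642 - 34464)/(322 + 19501) = -75106/19823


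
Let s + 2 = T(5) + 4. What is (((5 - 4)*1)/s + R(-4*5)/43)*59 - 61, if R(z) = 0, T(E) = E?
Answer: -368/7 ≈ -52.571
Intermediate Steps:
s = 7 (s = -2 + (5 + 4) = -2 + 9 = 7)
(((5 - 4)*1)/s + R(-4*5)/43)*59 - 61 = (((5 - 4)*1)/7 + 0/43)*59 - 61 = ((1*1)*(⅐) + 0*(1/43))*59 - 61 = (1*(⅐) + 0)*59 - 61 = (⅐ + 0)*59 - 61 = (⅐)*59 - 61 = 59/7 - 61 = -368/7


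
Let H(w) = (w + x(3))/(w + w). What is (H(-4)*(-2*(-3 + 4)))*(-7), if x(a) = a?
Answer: 7/4 ≈ 1.7500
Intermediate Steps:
H(w) = (3 + w)/(2*w) (H(w) = (w + 3)/(w + w) = (3 + w)/((2*w)) = (3 + w)*(1/(2*w)) = (3 + w)/(2*w))
(H(-4)*(-2*(-3 + 4)))*(-7) = (((1/2)*(3 - 4)/(-4))*(-2*(-3 + 4)))*(-7) = (((1/2)*(-1/4)*(-1))*(-2*1))*(-7) = ((1/8)*(-2))*(-7) = -1/4*(-7) = 7/4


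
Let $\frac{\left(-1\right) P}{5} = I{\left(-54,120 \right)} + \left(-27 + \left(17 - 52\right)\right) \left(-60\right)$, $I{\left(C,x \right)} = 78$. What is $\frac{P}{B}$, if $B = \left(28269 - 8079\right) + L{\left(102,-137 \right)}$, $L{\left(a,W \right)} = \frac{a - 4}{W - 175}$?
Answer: $- \frac{2962440}{3149591} \approx -0.94058$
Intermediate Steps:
$L{\left(a,W \right)} = \frac{-4 + a}{-175 + W}$
$B = \frac{3149591}{156}$ ($B = \left(28269 - 8079\right) + \frac{-4 + 102}{-175 - 137} = 20190 + \frac{1}{-312} \cdot 98 = 20190 - \frac{49}{156} = \frac{3149591}{156} \approx 20190.0$)
$P = -18990$ ($P = - 5 \left(78 + \left(-27 + \left(17 - 52\right)\right) \left(-60\right)\right) = - 5 \left(78 + \left(-27 - 35\right) \left(-60\right)\right) = - 5 \left(78 - -3720\right) = - 5 \left(78 + 3720\right) = \left(-5\right) 3798 = -18990$)
$\frac{P}{B} = - \frac{18990}{\frac{3149591}{156}} = \left(-18990\right) \frac{156}{3149591} = - \frac{2962440}{3149591}$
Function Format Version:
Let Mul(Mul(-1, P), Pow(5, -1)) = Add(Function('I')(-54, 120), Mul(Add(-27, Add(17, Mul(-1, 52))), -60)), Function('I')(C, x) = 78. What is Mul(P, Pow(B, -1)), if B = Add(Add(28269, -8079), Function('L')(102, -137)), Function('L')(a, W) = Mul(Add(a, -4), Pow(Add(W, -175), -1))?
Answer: Rational(-2962440, 3149591) ≈ -0.94058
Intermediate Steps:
Function('L')(a, W) = Mul(Pow(Add(-175, W), -1), Add(-4, a)) (Function('L')(a, W) = Mul(Add(-4, a), Pow(Add(-175, W), -1)) = Mul(Pow(Add(-175, W), -1), Add(-4, a)))
B = Rational(3149591, 156) (B = Add(Add(28269, -8079), Mul(Pow(Add(-175, -137), -1), Add(-4, 102))) = Add(20190, Mul(Pow(-312, -1), 98)) = Add(20190, Mul(Rational(-1, 312), 98)) = Add(20190, Rational(-49, 156)) = Rational(3149591, 156) ≈ 20190.)
P = -18990 (P = Mul(-5, Add(78, Mul(Add(-27, Add(17, Mul(-1, 52))), -60))) = Mul(-5, Add(78, Mul(Add(-27, Add(17, -52)), -60))) = Mul(-5, Add(78, Mul(Add(-27, -35), -60))) = Mul(-5, Add(78, Mul(-62, -60))) = Mul(-5, Add(78, 3720)) = Mul(-5, 3798) = -18990)
Mul(P, Pow(B, -1)) = Mul(-18990, Pow(Rational(3149591, 156), -1)) = Mul(-18990, Rational(156, 3149591)) = Rational(-2962440, 3149591)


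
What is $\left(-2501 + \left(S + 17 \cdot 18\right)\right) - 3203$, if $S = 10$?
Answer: $-5388$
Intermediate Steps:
$\left(-2501 + \left(S + 17 \cdot 18\right)\right) - 3203 = \left(-2501 + \left(10 + 17 \cdot 18\right)\right) - 3203 = \left(-2501 + \left(10 + 306\right)\right) - 3203 = \left(-2501 + 316\right) - 3203 = -2185 - 3203 = -5388$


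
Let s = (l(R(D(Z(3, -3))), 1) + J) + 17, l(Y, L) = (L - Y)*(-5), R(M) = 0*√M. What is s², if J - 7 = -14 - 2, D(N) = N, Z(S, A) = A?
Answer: 9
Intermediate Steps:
R(M) = 0
J = -9 (J = 7 + (-14 - 2) = 7 - 16 = -9)
l(Y, L) = -5*L + 5*Y
s = 3 (s = ((-5*1 + 5*0) - 9) + 17 = ((-5 + 0) - 9) + 17 = (-5 - 9) + 17 = -14 + 17 = 3)
s² = 3² = 9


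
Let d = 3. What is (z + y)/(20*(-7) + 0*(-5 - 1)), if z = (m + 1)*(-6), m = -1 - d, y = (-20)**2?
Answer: -209/70 ≈ -2.9857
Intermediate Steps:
y = 400
m = -4 (m = -1 - 1*3 = -1 - 3 = -4)
z = 18 (z = (-4 + 1)*(-6) = -3*(-6) = 18)
(z + y)/(20*(-7) + 0*(-5 - 1)) = (18 + 400)/(20*(-7) + 0*(-5 - 1)) = 418/(-140 + 0*(-6)) = 418/(-140 + 0) = 418/(-140) = 418*(-1/140) = -209/70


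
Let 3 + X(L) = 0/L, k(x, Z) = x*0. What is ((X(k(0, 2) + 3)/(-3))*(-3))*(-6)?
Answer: 18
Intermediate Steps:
k(x, Z) = 0
X(L) = -3 (X(L) = -3 + 0/L = -3 + 0 = -3)
((X(k(0, 2) + 3)/(-3))*(-3))*(-6) = (-3/(-3)*(-3))*(-6) = (-3*(-1/3)*(-3))*(-6) = (1*(-3))*(-6) = -3*(-6) = 18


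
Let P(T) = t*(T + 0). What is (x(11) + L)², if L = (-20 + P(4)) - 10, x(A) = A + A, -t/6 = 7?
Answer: 30976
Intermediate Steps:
t = -42 (t = -6*7 = -42)
x(A) = 2*A
P(T) = -42*T (P(T) = -42*(T + 0) = -42*T)
L = -198 (L = (-20 - 42*4) - 10 = (-20 - 168) - 10 = -188 - 10 = -198)
(x(11) + L)² = (2*11 - 198)² = (22 - 198)² = (-176)² = 30976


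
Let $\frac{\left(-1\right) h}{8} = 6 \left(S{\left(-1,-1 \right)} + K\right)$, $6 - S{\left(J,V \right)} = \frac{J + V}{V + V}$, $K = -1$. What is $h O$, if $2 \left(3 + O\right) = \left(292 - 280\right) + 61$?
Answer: $-6432$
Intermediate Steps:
$S{\left(J,V \right)} = 6 - \frac{J + V}{2 V}$ ($S{\left(J,V \right)} = 6 - \frac{J + V}{V + V} = 6 - \frac{J + V}{2 V}$)
$O = \frac{67}{2}$ ($O = -3 + \frac{\left(292 - 280\right) + 61}{2} = -3 + \frac{12 + 61}{2} = -3 + \frac{1}{2} \cdot 73 = -3 + \frac{73}{2} = \frac{67}{2} \approx 33.5$)
$h = -192$ ($h = - 8 \cdot 6 \left(\frac{\left(-1\right) \left(-1\right) + 11 \left(-1\right)}{2 \left(-1\right)} - 1\right) = - 8 \cdot 6 \left(\frac{1}{2} \left(-1\right) \left(1 - 11\right) - 1\right) = - 8 \cdot 6 \left(\frac{1}{2} \left(-1\right) \left(-10\right) - 1\right) = - 8 \cdot 6 \left(5 - 1\right) = - 8 \cdot 6 \cdot 4 = \left(-8\right) 24 = -192$)
$h O = \left(-192\right) \frac{67}{2} = -6432$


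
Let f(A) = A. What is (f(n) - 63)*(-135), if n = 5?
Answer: 7830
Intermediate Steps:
(f(n) - 63)*(-135) = (5 - 63)*(-135) = -58*(-135) = 7830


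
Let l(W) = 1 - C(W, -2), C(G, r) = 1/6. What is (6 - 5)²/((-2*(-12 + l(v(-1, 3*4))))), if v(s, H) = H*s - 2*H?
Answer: 3/67 ≈ 0.044776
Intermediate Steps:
C(G, r) = ⅙
v(s, H) = -2*H + H*s
l(W) = ⅚ (l(W) = 1 - 1*⅙ = 1 - ⅙ = ⅚)
(6 - 5)²/((-2*(-12 + l(v(-1, 3*4))))) = (6 - 5)²/((-2*(-12 + ⅚))) = 1²/((-2*(-67/6))) = 1/(67/3) = 1*(3/67) = 3/67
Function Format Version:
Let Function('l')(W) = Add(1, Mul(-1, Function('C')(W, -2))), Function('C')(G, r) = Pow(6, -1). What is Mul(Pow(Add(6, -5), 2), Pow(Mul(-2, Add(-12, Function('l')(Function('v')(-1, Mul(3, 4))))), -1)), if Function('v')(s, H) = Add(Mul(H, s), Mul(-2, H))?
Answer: Rational(3, 67) ≈ 0.044776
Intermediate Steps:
Function('C')(G, r) = Rational(1, 6)
Function('v')(s, H) = Add(Mul(-2, H), Mul(H, s))
Function('l')(W) = Rational(5, 6) (Function('l')(W) = Add(1, Mul(-1, Rational(1, 6))) = Add(1, Rational(-1, 6)) = Rational(5, 6))
Mul(Pow(Add(6, -5), 2), Pow(Mul(-2, Add(-12, Function('l')(Function('v')(-1, Mul(3, 4))))), -1)) = Mul(Pow(Add(6, -5), 2), Pow(Mul(-2, Add(-12, Rational(5, 6))), -1)) = Mul(Pow(1, 2), Pow(Mul(-2, Rational(-67, 6)), -1)) = Mul(1, Pow(Rational(67, 3), -1)) = Mul(1, Rational(3, 67)) = Rational(3, 67)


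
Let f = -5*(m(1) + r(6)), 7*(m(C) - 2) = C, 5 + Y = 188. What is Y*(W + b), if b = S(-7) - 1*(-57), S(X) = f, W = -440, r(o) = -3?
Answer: -485133/7 ≈ -69305.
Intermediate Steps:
Y = 183 (Y = -5 + 188 = 183)
m(C) = 2 + C/7
f = 30/7 (f = -5*((2 + (⅐)*1) - 3) = -5*((2 + ⅐) - 3) = -5*(15/7 - 3) = -5*(-6/7) = 30/7 ≈ 4.2857)
S(X) = 30/7
b = 429/7 (b = 30/7 - 1*(-57) = 30/7 + 57 = 429/7 ≈ 61.286)
Y*(W + b) = 183*(-440 + 429/7) = 183*(-2651/7) = -485133/7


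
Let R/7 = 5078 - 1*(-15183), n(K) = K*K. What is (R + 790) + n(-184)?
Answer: 176473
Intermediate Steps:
n(K) = K²
R = 141827 (R = 7*(5078 - 1*(-15183)) = 7*(5078 + 15183) = 7*20261 = 141827)
(R + 790) + n(-184) = (141827 + 790) + (-184)² = 142617 + 33856 = 176473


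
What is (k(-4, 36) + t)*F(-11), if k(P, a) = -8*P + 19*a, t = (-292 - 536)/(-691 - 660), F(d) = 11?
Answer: 10649584/1351 ≈ 7882.7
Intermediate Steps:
t = 828/1351 (t = -828/(-1351) = -828*(-1/1351) = 828/1351 ≈ 0.61288)
(k(-4, 36) + t)*F(-11) = ((-8*(-4) + 19*36) + 828/1351)*11 = ((32 + 684) + 828/1351)*11 = (716 + 828/1351)*11 = (968144/1351)*11 = 10649584/1351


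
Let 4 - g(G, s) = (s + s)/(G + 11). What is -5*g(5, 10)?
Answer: -55/4 ≈ -13.750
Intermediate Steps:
g(G, s) = 4 - 2*s/(11 + G) (g(G, s) = 4 - (s + s)/(G + 11) = 4 - 2*s/(11 + G))
-5*g(5, 10) = -10*(22 - 1*10 + 2*5)/(11 + 5) = -10*(22 - 10 + 10)/16 = -10*22/16 = -5*11/4 = -55/4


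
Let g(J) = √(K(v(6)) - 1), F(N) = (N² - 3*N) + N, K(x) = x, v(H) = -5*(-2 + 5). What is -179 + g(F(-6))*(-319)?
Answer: -179 - 1276*I ≈ -179.0 - 1276.0*I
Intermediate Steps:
v(H) = -15 (v(H) = -5*3 = -15)
F(N) = N² - 2*N
g(J) = 4*I (g(J) = √(-15 - 1) = √(-16) = 4*I)
-179 + g(F(-6))*(-319) = -179 + (4*I)*(-319) = -179 - 1276*I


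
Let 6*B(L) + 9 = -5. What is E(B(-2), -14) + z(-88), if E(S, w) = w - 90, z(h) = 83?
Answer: -21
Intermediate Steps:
B(L) = -7/3 (B(L) = -3/2 + (⅙)*(-5) = -3/2 - ⅚ = -7/3)
E(S, w) = -90 + w
E(B(-2), -14) + z(-88) = (-90 - 14) + 83 = -104 + 83 = -21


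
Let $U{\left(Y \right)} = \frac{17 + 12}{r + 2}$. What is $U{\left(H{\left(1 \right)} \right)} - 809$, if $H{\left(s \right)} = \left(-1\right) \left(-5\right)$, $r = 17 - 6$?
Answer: $- \frac{10488}{13} \approx -806.77$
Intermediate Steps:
$r = 11$
$H{\left(s \right)} = 5$
$U{\left(Y \right)} = \frac{29}{13}$ ($U{\left(Y \right)} = \frac{17 + 12}{11 + 2} = \frac{29}{13}$)
$U{\left(H{\left(1 \right)} \right)} - 809 = \frac{29}{13} - 809 = - \frac{10488}{13}$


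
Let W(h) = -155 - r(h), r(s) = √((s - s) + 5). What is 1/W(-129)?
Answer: -31/4804 + √5/24020 ≈ -0.0063599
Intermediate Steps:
r(s) = √5 (r(s) = √(0 + 5) = √5)
W(h) = -155 - √5
1/W(-129) = 1/(-155 - √5)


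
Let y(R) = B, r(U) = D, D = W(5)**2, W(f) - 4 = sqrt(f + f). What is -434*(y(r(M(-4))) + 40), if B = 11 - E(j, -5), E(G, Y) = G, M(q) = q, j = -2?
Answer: -23002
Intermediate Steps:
W(f) = 4 + sqrt(2)*sqrt(f) (W(f) = 4 + sqrt(f + f) = 4 + sqrt(2*f) = 4 + sqrt(2)*sqrt(f))
D = (4 + sqrt(10))**2 (D = (4 + sqrt(2)*sqrt(5))**2 = (4 + sqrt(10))**2 ≈ 51.298)
r(U) = (4 + sqrt(10))**2
B = 13 (B = 11 - 1*(-2) = 11 + 2 = 13)
y(R) = 13
-434*(y(r(M(-4))) + 40) = -434*(13 + 40) = -434*53 = -23002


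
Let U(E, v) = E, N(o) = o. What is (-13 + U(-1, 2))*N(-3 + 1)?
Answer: 28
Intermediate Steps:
(-13 + U(-1, 2))*N(-3 + 1) = (-13 - 1)*(-3 + 1) = -14*(-2) = 28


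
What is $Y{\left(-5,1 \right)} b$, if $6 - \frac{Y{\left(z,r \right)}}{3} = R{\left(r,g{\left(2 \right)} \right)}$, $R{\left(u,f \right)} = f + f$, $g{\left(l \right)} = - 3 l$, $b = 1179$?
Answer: $63666$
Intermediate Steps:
$R{\left(u,f \right)} = 2 f$
$Y{\left(z,r \right)} = 54$ ($Y{\left(z,r \right)} = 18 - 3 \cdot 2 \left(\left(-3\right) 2\right) = 18 - 3 \cdot 2 \left(-6\right) = 18 - -36 = 18 + 36 = 54$)
$Y{\left(-5,1 \right)} b = 54 \cdot 1179 = 63666$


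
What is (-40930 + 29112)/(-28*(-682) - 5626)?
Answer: -5909/6735 ≈ -0.87736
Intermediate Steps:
(-40930 + 29112)/(-28*(-682) - 5626) = -11818/(19096 - 5626) = -11818/13470 = -11818*1/13470 = -5909/6735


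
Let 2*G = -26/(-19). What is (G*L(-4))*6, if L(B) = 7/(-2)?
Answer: -273/19 ≈ -14.368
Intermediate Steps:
L(B) = -7/2 (L(B) = 7*(-½) = -7/2)
G = 13/19 (G = (-26/(-19))/2 = (-26*(-1/19))/2 = (½)*(26/19) = 13/19 ≈ 0.68421)
(G*L(-4))*6 = ((13/19)*(-7/2))*6 = -91/38*6 = -273/19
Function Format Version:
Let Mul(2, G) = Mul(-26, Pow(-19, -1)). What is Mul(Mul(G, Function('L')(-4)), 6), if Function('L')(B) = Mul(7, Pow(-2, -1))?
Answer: Rational(-273, 19) ≈ -14.368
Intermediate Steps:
Function('L')(B) = Rational(-7, 2) (Function('L')(B) = Mul(7, Rational(-1, 2)) = Rational(-7, 2))
G = Rational(13, 19) (G = Mul(Rational(1, 2), Mul(-26, Pow(-19, -1))) = Mul(Rational(1, 2), Mul(-26, Rational(-1, 19))) = Mul(Rational(1, 2), Rational(26, 19)) = Rational(13, 19) ≈ 0.68421)
Mul(Mul(G, Function('L')(-4)), 6) = Mul(Mul(Rational(13, 19), Rational(-7, 2)), 6) = Mul(Rational(-91, 38), 6) = Rational(-273, 19)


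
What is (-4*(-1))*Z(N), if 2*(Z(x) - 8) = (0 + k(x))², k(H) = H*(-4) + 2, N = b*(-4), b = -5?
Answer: 12200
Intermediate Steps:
N = 20 (N = -5*(-4) = 20)
k(H) = 2 - 4*H (k(H) = -4*H + 2 = 2 - 4*H)
Z(x) = 8 + (2 - 4*x)²/2 (Z(x) = 8 + (0 + (2 - 4*x))²/2 = 8 + (2 - 4*x)²/2)
(-4*(-1))*Z(N) = (-4*(-1))*(8 + 2*(-1 + 2*20)²) = 4*(8 + 2*(-1 + 40)²) = 4*(8 + 2*39²) = 4*(8 + 2*1521) = 4*(8 + 3042) = 4*3050 = 12200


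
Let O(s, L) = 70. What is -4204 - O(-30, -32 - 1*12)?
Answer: -4274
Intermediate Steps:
-4204 - O(-30, -32 - 1*12) = -4204 - 1*70 = -4204 - 70 = -4274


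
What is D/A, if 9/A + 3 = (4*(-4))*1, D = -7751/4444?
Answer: 147269/39996 ≈ 3.6821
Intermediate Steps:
D = -7751/4444 (D = -7751*1/4444 = -7751/4444 ≈ -1.7442)
A = -9/19 (A = 9/(-3 + (4*(-4))*1) = 9/(-3 - 16*1) = 9/(-3 - 16) = 9/(-19) = 9*(-1/19) = -9/19 ≈ -0.47368)
D/A = -7751/(4444*(-9/19)) = -7751/4444*(-19/9) = 147269/39996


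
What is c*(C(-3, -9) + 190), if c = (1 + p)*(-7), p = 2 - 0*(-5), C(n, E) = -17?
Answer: -3633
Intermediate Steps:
p = 2 (p = 2 - 1*0 = 2 + 0 = 2)
c = -21 (c = (1 + 2)*(-7) = 3*(-7) = -21)
c*(C(-3, -9) + 190) = -21*(-17 + 190) = -21*173 = -3633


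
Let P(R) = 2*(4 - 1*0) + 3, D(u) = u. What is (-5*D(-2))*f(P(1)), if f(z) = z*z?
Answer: 1210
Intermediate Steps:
P(R) = 11 (P(R) = 2*(4 + 0) + 3 = 2*4 + 3 = 8 + 3 = 11)
f(z) = z²
(-5*D(-2))*f(P(1)) = -5*(-2)*11² = 10*121 = 1210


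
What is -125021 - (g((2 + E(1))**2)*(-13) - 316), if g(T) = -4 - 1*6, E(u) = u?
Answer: -124835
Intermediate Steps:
g(T) = -10 (g(T) = -4 - 6 = -10)
-125021 - (g((2 + E(1))**2)*(-13) - 316) = -125021 - (-10*(-13) - 316) = -125021 - (130 - 316) = -125021 - 1*(-186) = -125021 + 186 = -124835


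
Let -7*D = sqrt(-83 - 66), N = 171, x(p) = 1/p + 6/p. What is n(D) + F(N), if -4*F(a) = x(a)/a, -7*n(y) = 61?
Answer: -7134853/818748 ≈ -8.7143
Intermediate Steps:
x(p) = 7/p (x(p) = 1/p + 6/p = 7/p)
D = -I*sqrt(149)/7 (D = -sqrt(-83 - 66)/7 = -I*sqrt(149)/7 ≈ -1.7438*I)
n(y) = -61/7 (n(y) = -1/7*61 = -61/7)
F(a) = -7/(4*a**2) (F(a) = -7/a/(4*a) = -7/(4*a**2))
n(D) + F(N) = -61/7 - 7/4/171**2 = -61/7 - 7/4*1/29241 = -61/7 - 7/116964 = -7134853/818748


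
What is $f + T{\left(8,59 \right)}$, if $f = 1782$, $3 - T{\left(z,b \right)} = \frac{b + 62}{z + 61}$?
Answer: $\frac{123044}{69} \approx 1783.2$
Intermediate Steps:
$T{\left(z,b \right)} = 3 - \frac{62 + b}{61 + z}$ ($T{\left(z,b \right)} = 3 - \frac{b + 62}{z + 61} = 3 - \frac{62 + b}{61 + z}$)
$f + T{\left(8,59 \right)} = 1782 + \frac{121 - 59 + 3 \cdot 8}{61 + 8} = 1782 + \frac{121 - 59 + 24}{69} = 1782 + \frac{1}{69} \cdot 86 = 1782 + \frac{86}{69} = \frac{123044}{69}$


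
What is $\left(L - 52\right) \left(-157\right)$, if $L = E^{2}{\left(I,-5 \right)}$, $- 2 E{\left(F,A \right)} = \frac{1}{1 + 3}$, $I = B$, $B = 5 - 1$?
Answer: $\frac{522339}{64} \approx 8161.5$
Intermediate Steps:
$B = 4$ ($B = 5 - 1 = 4$)
$I = 4$
$E{\left(F,A \right)} = - \frac{1}{8}$ ($E{\left(F,A \right)} = - \frac{1}{2 \left(1 + 3\right)} = - \frac{1}{2 \cdot 4} = \left(- \frac{1}{2}\right) \frac{1}{4} = - \frac{1}{8}$)
$L = \frac{1}{64}$ ($L = \left(- \frac{1}{8}\right)^{2} = \frac{1}{64} \approx 0.015625$)
$\left(L - 52\right) \left(-157\right) = \left(\frac{1}{64} - 52\right) \left(-157\right) = \left(- \frac{3327}{64}\right) \left(-157\right) = \frac{522339}{64}$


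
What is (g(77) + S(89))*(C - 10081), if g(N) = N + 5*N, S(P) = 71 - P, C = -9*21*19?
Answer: -6070368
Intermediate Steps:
C = -3591 (C = -189*19 = -3591)
g(N) = 6*N
(g(77) + S(89))*(C - 10081) = (6*77 + (71 - 1*89))*(-3591 - 10081) = (462 + (71 - 89))*(-13672) = (462 - 18)*(-13672) = 444*(-13672) = -6070368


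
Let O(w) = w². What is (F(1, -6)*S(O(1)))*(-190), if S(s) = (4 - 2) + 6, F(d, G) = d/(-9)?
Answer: 1520/9 ≈ 168.89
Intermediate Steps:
F(d, G) = -d/9 (F(d, G) = d*(-⅑) = -d/9)
S(s) = 8 (S(s) = 2 + 6 = 8)
(F(1, -6)*S(O(1)))*(-190) = (-⅑*1*8)*(-190) = -⅑*8*(-190) = -8/9*(-190) = 1520/9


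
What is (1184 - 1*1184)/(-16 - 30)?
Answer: 0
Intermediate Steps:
(1184 - 1*1184)/(-16 - 30) = (1184 - 1184)/(-46) = -1/46*0 = 0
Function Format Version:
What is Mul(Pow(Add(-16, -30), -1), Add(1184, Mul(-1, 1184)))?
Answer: 0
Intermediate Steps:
Mul(Pow(Add(-16, -30), -1), Add(1184, Mul(-1, 1184))) = Mul(Pow(-46, -1), Add(1184, -1184)) = Mul(Rational(-1, 46), 0) = 0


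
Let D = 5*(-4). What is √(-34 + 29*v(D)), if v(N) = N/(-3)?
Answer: √1434/3 ≈ 12.623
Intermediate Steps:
D = -20
v(N) = -N/3 (v(N) = N*(-⅓) = -N/3)
√(-34 + 29*v(D)) = √(-34 + 29*(-⅓*(-20))) = √(-34 + 29*(20/3)) = √(-34 + 580/3) = √(478/3) = √1434/3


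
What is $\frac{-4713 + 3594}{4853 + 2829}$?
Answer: $- \frac{1119}{7682} \approx -0.14567$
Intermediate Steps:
$\frac{-4713 + 3594}{4853 + 2829} = - \frac{1119}{7682}$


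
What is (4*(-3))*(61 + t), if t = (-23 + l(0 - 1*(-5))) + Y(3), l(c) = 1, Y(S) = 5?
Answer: -528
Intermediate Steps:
t = -17 (t = (-23 + 1) + 5 = -22 + 5 = -17)
(4*(-3))*(61 + t) = (4*(-3))*(61 - 17) = -12*44 = -528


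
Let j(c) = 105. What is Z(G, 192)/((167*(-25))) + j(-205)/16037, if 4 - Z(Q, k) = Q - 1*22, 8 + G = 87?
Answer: 184048/9564925 ≈ 0.019242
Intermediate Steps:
G = 79 (G = -8 + 87 = 79)
Z(Q, k) = 26 - Q (Z(Q, k) = 4 - (Q - 1*22) = 4 - (Q - 22) = 4 - (-22 + Q) = 4 + (22 - Q) = 26 - Q)
Z(G, 192)/((167*(-25))) + j(-205)/16037 = (26 - 1*79)/((167*(-25))) + 105/16037 = (26 - 79)/(-4175) + 105*(1/16037) = -53*(-1/4175) + 15/2291 = 53/4175 + 15/2291 = 184048/9564925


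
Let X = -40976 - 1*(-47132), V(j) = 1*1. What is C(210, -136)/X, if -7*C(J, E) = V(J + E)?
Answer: -1/43092 ≈ -2.3206e-5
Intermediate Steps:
V(j) = 1
C(J, E) = -⅐ (C(J, E) = -⅐*1 = -⅐)
X = 6156 (X = -40976 + 47132 = 6156)
C(210, -136)/X = -⅐/6156 = -⅐*1/6156 = -1/43092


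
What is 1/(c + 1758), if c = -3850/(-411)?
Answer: 411/726388 ≈ 0.00056581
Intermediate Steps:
c = 3850/411 (c = -3850*(-1/411) = 3850/411 ≈ 9.3674)
1/(c + 1758) = 1/(3850/411 + 1758) = 1/(726388/411) = 411/726388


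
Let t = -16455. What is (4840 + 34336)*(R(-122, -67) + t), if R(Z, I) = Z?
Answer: -649420552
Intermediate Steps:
(4840 + 34336)*(R(-122, -67) + t) = (4840 + 34336)*(-122 - 16455) = 39176*(-16577) = -649420552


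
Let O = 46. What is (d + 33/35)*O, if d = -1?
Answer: -92/35 ≈ -2.6286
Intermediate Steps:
(d + 33/35)*O = (-1 + 33/35)*46 = -2/35*46 = -92/35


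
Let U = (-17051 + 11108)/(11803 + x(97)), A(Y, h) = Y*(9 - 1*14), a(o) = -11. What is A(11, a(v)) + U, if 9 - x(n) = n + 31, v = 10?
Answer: -648563/11684 ≈ -55.509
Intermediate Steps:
x(n) = -22 - n (x(n) = 9 - (n + 31) = 9 - (31 + n) = 9 + (-31 - n) = -22 - n)
A(Y, h) = -5*Y (A(Y, h) = Y*(9 - 14) = Y*(-5) = -5*Y)
U = -5943/11684 (U = (-17051 + 11108)/(11803 + (-22 - 1*97)) = -5943/(11803 + (-22 - 97)) = -5943/(11803 - 119) = -5943/11684 ≈ -0.50864)
A(11, a(v)) + U = -5*11 - 5943/11684 = -55 - 5943/11684 = -648563/11684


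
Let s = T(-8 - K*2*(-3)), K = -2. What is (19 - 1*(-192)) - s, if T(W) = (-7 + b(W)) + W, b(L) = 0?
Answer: 238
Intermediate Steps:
T(W) = -7 + W (T(W) = (-7 + 0) + W = -7 + W)
s = -27 (s = -7 + (-8 - (-2*2)*(-3)) = -7 + (-8 - (-4)*(-3)) = -7 + (-8 - 1*12) = -7 + (-8 - 12) = -7 - 20 = -27)
(19 - 1*(-192)) - s = (19 - 1*(-192)) - 1*(-27) = (19 + 192) + 27 = 211 + 27 = 238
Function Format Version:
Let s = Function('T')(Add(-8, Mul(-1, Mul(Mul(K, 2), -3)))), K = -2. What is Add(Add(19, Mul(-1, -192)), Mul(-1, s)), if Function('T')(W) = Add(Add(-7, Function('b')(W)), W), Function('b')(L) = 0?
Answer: 238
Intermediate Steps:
Function('T')(W) = Add(-7, W) (Function('T')(W) = Add(Add(-7, 0), W) = Add(-7, W))
s = -27 (s = Add(-7, Add(-8, Mul(-1, Mul(Mul(-2, 2), -3)))) = Add(-7, Add(-8, Mul(-1, Mul(-4, -3)))) = Add(-7, Add(-8, Mul(-1, 12))) = Add(-7, Add(-8, -12)) = Add(-7, -20) = -27)
Add(Add(19, Mul(-1, -192)), Mul(-1, s)) = Add(Add(19, Mul(-1, -192)), Mul(-1, -27)) = Add(Add(19, 192), 27) = Add(211, 27) = 238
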